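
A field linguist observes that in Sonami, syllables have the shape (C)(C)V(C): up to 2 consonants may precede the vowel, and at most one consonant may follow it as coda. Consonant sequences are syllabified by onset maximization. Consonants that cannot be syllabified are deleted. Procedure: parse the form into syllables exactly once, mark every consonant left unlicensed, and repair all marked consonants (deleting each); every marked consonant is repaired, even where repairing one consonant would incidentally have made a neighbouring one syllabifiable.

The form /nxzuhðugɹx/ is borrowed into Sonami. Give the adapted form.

xzuhðug

Syllabifying with onset maximization leaves /n/, /ɹ/, /x/ stranded (at most one coda consonant is licensed; onsets may contain at most 2 consonants).
Deletion applies to /n/, /ɹ/, /x/.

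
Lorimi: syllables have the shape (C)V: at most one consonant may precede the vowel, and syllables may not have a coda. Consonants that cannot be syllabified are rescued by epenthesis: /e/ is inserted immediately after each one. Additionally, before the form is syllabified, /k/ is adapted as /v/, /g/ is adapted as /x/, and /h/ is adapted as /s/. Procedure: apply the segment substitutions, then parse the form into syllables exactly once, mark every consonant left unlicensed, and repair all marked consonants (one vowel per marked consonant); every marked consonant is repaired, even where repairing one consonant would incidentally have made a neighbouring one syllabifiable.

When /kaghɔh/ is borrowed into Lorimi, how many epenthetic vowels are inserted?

2

After substitution the input is /vaxsɔs/.
The unsyllabifiable consonants are /x/, /s/; each receives one epenthetic vowel.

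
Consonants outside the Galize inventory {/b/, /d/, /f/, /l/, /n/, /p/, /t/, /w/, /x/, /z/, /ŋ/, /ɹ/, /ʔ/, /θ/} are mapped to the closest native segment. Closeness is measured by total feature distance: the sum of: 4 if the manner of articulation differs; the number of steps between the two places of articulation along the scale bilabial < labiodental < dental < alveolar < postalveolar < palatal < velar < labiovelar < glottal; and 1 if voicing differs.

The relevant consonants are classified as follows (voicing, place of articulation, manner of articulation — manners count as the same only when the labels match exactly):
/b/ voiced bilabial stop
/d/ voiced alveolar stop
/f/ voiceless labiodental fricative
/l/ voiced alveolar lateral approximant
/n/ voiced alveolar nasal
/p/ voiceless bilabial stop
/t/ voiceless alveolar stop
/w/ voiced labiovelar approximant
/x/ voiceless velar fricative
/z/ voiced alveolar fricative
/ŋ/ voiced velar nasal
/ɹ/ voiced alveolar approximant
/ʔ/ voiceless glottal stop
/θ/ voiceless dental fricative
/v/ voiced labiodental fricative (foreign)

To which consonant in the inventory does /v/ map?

f

/f/ is closest: same manner (fricative), place distance 0 (labiodental→labiodental), voicing differs (+1); total 1. Next closest is /z/ at distance 2.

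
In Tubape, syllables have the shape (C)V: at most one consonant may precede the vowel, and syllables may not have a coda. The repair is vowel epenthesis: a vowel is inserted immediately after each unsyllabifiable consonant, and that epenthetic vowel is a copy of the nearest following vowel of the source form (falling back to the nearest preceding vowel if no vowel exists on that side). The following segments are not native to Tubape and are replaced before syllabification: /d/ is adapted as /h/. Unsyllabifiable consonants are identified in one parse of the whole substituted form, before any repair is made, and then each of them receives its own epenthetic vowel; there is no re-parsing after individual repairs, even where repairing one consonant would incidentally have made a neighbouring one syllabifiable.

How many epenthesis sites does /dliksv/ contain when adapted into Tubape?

After substitution the input is /hliksv/.
The unsyllabifiable consonants are /h/, /k/, /s/, /v/; each receives one epenthetic vowel.

4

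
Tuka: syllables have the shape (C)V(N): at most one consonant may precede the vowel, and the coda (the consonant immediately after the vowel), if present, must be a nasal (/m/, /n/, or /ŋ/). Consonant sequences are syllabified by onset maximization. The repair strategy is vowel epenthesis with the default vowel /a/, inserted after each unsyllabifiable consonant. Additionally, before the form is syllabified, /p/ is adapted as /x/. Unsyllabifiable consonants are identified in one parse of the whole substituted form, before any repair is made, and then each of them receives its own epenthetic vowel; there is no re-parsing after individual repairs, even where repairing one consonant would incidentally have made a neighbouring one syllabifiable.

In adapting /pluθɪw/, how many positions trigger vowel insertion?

After substitution the input is /xluθɪw/.
The unsyllabifiable consonants are /x/, /w/; each receives one epenthetic vowel.

2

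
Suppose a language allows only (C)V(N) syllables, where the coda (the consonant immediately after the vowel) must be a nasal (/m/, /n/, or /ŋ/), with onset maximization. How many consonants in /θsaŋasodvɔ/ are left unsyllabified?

2

Syllabifying with onset maximization leaves /θ/, /d/ stranded (only a nasal (/m/, /n/, or /ŋ/) is licensed in coda position; onsets are limited to one consonant).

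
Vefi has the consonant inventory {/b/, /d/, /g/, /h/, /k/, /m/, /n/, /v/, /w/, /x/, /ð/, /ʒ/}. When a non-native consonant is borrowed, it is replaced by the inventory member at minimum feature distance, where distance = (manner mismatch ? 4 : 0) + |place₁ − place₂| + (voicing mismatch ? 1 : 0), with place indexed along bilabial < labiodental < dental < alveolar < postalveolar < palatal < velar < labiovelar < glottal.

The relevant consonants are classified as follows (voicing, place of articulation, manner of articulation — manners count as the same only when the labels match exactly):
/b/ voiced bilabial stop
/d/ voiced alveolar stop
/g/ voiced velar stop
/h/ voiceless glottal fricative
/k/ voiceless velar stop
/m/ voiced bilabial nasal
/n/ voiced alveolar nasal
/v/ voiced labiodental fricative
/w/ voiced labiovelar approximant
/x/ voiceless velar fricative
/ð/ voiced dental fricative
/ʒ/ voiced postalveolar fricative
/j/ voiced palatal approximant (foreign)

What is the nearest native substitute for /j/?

/w/ is closest: same manner (approximant), place distance 2 (palatal→labiovelar), same voicing; total 2. Next closest is /g/ at distance 5.

w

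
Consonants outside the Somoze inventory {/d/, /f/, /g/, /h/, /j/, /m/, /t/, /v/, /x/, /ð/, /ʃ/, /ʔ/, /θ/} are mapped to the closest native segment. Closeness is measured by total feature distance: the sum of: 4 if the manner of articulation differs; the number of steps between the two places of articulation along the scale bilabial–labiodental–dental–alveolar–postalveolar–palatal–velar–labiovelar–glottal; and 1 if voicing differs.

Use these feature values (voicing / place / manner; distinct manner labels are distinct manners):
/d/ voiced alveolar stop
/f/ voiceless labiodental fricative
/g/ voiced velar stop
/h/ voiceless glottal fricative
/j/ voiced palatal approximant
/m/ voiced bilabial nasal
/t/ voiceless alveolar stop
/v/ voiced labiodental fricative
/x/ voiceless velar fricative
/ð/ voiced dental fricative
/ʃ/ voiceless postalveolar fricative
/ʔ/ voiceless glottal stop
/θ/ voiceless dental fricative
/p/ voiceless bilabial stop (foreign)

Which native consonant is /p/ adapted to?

/t/ is closest: same manner (stop), place distance 3 (bilabial→alveolar), same voicing; total 3. Next closest is /d/ at distance 4.

t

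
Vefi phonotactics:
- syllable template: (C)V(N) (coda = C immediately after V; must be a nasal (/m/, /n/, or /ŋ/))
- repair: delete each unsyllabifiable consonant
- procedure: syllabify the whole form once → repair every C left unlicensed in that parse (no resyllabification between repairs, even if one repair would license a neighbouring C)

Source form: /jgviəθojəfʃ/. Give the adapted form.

Syllabifying with onset maximization leaves /j/, /g/, /f/, /ʃ/ stranded (only a nasal (/m/, /n/, or /ŋ/) is licensed in coda position; onsets are limited to one consonant).
Deletion applies to /j/, /g/, /f/, /ʃ/.

viəθojə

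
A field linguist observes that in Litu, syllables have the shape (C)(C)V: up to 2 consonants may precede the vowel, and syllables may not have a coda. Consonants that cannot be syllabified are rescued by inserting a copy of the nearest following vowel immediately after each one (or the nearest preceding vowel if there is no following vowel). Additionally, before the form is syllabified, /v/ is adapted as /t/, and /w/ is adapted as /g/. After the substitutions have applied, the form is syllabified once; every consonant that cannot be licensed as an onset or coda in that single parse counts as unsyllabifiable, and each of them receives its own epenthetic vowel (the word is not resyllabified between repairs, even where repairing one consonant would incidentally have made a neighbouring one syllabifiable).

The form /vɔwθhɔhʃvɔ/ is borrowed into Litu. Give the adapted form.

Substitution: /v/ → /t/, /w/ → /g/, giving /tɔgθhɔhʃtɔ/.
The consonants /g/, /h/ cannot be parsed into a legal (C)(C)V syllable (no codas are permitted; onsets may contain at most 2 consonants).
Each unlicensed consonant becomes the onset of a new syllable: /g/ → /gɔ/, /h/ → /hɔ/.

tɔgɔθhɔhɔʃtɔ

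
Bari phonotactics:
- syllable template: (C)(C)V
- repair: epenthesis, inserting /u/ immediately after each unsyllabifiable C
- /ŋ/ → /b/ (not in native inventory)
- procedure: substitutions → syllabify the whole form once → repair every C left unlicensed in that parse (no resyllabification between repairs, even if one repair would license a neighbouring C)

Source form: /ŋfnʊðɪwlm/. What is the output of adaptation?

Substitution: /ŋ/ → /b/, giving /bfnʊðɪwlm/.
The consonants /b/, /w/, /l/, /m/ cannot be parsed into a legal (C)(C)V syllable (no codas are permitted; onsets may contain at most 2 consonants).
Each unlicensed consonant becomes the onset of a new syllable: /b/ → /bu/, /w/ → /wu/, /l/ → /lu/, /m/ → /mu/.

bufnʊðɪwulumu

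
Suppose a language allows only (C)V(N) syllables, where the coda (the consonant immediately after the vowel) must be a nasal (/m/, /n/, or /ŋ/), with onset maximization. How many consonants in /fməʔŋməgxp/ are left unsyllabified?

6

Under (C)V(N), the unsyllabifiable consonants are /f/, /ʔ/, /ŋ/, /g/, /x/, /p/ (only a nasal (/m/, /n/, or /ŋ/) is licensed in coda position; onsets are limited to one consonant).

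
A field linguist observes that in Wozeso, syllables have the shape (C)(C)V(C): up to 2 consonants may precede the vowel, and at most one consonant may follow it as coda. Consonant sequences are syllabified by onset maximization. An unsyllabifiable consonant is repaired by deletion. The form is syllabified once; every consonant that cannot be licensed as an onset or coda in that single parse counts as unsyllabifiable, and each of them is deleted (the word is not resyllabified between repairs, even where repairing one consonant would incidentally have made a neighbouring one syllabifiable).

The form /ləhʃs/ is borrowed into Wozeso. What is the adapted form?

ləh

Under (C)(C)V(C), the unsyllabifiable consonants are /ʃ/, /s/ (at most one coda consonant is licensed; onsets may contain at most 2 consonants).
Deleting the stranded consonants removes /ʃ/, /s/.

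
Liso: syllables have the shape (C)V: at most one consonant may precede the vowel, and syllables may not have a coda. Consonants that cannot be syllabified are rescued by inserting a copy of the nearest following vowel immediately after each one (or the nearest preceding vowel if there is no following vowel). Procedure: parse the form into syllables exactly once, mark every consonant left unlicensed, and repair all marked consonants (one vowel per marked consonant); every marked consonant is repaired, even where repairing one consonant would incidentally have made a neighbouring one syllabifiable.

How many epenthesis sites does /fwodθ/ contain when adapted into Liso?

3

The unsyllabifiable consonants are /f/, /d/, /θ/; each receives one epenthetic vowel.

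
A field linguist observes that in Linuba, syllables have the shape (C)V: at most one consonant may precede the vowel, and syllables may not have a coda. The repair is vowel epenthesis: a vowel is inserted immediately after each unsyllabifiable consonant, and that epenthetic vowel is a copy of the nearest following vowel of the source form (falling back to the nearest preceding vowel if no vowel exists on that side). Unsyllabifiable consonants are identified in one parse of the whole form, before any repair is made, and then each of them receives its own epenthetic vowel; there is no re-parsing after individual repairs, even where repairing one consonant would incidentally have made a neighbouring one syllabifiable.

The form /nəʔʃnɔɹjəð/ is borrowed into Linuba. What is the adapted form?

nəʔɔʃɔnɔɹəjəðə

The consonants /ʔ/, /ʃ/, /ɹ/, /ð/ cannot be parsed into a legal (C)V syllable (no codas are permitted; onsets are limited to one consonant).
Each unlicensed consonant becomes the onset of a new syllable: /ʔ/ → /ʔɔ/, /ʃ/ → /ʃɔ/, /ɹ/ → /ɹə/, /ð/ → /ðə/.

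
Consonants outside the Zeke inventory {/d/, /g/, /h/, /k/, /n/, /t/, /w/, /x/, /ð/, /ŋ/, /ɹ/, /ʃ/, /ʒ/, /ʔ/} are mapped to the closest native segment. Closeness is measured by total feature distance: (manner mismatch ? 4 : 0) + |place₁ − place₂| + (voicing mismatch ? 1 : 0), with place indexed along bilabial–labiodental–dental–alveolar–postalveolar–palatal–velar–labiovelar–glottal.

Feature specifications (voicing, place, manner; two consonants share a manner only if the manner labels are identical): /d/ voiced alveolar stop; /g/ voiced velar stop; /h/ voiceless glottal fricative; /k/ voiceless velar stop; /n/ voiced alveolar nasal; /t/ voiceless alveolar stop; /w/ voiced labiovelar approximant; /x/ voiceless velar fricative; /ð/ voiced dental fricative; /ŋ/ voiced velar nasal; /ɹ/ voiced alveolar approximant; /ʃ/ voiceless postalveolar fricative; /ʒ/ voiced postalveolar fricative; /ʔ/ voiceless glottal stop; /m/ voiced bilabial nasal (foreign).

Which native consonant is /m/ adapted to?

n

/n/ is closest: same manner (nasal), place distance 3 (bilabial→alveolar), same voicing; total 3. Next closest is /ð/ at distance 6.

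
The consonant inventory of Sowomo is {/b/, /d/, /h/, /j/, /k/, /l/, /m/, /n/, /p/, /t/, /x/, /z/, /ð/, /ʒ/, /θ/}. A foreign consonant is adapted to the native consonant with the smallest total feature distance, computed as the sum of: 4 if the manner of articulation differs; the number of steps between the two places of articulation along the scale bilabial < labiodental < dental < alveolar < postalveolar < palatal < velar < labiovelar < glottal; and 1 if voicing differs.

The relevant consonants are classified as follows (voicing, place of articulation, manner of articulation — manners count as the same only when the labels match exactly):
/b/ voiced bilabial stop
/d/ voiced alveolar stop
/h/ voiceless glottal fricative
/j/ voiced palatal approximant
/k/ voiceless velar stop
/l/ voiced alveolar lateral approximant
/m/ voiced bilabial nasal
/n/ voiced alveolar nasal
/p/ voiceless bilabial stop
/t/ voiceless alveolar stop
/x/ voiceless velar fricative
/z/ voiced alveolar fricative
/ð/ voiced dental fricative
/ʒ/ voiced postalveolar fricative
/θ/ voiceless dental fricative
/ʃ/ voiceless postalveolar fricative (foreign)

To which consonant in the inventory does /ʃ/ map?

/ʒ/ is closest: same manner (fricative), place distance 0 (postalveolar→postalveolar), voicing differs (+1); total 1. Next closest is /x/ at distance 2.

ʒ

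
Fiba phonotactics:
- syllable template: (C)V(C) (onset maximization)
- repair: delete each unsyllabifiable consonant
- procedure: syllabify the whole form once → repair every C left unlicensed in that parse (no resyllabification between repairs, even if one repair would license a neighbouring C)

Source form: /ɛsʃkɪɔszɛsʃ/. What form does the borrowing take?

ɛskɪɔszɛs

Under (C)V(C), the unsyllabifiable consonants are /ʃ/, /ʃ/ (at most one coda consonant is licensed; onsets are limited to one consonant).
Each unlicensed consonant is deleted: /ʃ/, /ʃ/.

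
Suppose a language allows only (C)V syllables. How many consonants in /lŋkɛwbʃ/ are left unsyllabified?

Syllabifying with onset maximization leaves /l/, /ŋ/, /w/, /b/, /ʃ/ stranded (no codas are permitted; onsets are limited to one consonant).

5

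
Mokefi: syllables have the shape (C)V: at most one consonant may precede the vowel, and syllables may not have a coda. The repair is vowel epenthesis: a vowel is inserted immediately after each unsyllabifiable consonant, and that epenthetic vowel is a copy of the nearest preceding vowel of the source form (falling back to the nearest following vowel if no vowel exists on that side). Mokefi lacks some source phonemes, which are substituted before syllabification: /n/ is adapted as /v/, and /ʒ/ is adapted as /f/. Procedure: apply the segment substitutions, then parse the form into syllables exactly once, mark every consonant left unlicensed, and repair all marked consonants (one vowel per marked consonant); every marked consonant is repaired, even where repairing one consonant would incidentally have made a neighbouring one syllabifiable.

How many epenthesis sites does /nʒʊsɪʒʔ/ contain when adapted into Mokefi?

After substitution the input is /vfʊsɪfʔ/.
The unsyllabifiable consonants are /v/, /f/, /ʔ/; each receives one epenthetic vowel.

3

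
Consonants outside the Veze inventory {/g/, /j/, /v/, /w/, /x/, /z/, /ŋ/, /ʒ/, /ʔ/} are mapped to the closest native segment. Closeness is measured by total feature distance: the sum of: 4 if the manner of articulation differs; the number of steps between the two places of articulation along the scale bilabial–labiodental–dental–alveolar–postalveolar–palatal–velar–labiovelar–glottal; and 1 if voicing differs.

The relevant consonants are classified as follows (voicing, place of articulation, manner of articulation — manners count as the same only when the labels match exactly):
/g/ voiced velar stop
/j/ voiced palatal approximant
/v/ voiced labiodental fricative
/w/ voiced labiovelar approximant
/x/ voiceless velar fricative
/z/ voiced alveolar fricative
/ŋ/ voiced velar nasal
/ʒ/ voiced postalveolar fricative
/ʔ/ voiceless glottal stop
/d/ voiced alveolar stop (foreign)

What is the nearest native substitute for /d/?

/g/ is closest: same manner (stop), place distance 3 (alveolar→velar), same voicing; total 3. Next closest is /z/ at distance 4.

g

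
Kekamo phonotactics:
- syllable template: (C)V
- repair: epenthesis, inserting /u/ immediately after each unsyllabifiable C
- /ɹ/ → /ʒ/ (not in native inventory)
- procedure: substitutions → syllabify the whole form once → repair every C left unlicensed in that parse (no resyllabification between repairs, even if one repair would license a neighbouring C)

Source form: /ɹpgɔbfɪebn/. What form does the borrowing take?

ʒupugɔbufɪebunu

Substitution: /ɹ/ → /ʒ/, giving /ʒpgɔbfɪebn/.
The consonants /ʒ/, /p/, /b/, /b/, /n/ cannot be parsed into a legal (C)V syllable (no codas are permitted; onsets are limited to one consonant).
Epenthesis after each stranded consonant: /ʒ/ → /ʒu/, /p/ → /pu/, /b/ → /bu/, /b/ → /bu/, /n/ → /nu/.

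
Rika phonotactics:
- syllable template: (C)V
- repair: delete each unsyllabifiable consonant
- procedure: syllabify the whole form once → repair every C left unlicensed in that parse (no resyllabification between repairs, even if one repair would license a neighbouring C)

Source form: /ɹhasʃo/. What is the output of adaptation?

haʃo

Syllabifying with onset maximization leaves /ɹ/, /s/ stranded (no codas are permitted; onsets are limited to one consonant).
Each unlicensed consonant is deleted: /ɹ/, /s/.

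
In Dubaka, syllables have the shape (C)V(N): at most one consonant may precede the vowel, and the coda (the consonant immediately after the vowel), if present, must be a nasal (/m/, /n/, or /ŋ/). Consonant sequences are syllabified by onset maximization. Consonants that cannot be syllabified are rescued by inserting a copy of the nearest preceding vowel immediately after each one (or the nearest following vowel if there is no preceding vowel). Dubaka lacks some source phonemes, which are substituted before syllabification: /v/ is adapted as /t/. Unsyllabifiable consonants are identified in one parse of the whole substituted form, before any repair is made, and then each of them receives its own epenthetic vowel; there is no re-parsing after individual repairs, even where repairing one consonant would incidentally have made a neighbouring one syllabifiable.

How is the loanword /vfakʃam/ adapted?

Substitution: /v/ → /t/, giving /tfakʃam/.
Syllabifying with onset maximization leaves /t/, /k/ stranded (only a nasal (/m/, /n/, or /ŋ/) is licensed in coda position; onsets are limited to one consonant).
Epenthesis after each stranded consonant: /t/ → /ta/, /k/ → /ka/.

tafakaʃam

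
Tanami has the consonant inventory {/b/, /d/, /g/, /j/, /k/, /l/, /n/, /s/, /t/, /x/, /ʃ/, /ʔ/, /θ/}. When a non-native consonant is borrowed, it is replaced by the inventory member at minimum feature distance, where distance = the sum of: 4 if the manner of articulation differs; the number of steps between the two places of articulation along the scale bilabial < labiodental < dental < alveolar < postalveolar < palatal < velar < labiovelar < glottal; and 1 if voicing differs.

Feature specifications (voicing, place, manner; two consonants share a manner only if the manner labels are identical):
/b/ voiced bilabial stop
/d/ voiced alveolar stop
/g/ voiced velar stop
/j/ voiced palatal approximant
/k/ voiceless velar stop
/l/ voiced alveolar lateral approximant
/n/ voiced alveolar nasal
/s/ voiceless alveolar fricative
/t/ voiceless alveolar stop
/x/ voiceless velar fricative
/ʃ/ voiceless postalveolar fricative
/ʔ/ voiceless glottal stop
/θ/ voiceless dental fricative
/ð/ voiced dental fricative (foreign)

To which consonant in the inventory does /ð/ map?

/θ/ is closest: same manner (fricative), place distance 0 (dental→dental), voicing differs (+1); total 1. Next closest is /s/ at distance 2.

θ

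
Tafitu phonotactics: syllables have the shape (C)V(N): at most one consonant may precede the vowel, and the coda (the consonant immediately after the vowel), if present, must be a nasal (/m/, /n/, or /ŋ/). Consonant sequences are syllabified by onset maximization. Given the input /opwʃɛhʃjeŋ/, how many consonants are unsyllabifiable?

4

Syllabifying with onset maximization leaves /p/, /w/, /h/, /ʃ/ stranded (only a nasal (/m/, /n/, or /ŋ/) is licensed in coda position; onsets are limited to one consonant).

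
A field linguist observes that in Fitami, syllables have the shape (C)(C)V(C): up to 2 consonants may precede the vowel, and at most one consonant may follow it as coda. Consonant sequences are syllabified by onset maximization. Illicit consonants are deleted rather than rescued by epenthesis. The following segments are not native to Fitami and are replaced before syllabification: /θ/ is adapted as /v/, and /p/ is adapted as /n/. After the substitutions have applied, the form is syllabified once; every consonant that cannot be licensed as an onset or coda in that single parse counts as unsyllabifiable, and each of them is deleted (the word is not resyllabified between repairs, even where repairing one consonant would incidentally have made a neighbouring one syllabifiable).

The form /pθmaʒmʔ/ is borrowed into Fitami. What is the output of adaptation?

Substitution: /p/ → /n/, /θ/ → /v/, giving /nvmaʒmʔ/.
Syllabifying with onset maximization leaves /n/, /m/, /ʔ/ stranded (at most one coda consonant is licensed; onsets may contain at most 2 consonants).
Deletion applies to /n/, /m/, /ʔ/.

vmaʒ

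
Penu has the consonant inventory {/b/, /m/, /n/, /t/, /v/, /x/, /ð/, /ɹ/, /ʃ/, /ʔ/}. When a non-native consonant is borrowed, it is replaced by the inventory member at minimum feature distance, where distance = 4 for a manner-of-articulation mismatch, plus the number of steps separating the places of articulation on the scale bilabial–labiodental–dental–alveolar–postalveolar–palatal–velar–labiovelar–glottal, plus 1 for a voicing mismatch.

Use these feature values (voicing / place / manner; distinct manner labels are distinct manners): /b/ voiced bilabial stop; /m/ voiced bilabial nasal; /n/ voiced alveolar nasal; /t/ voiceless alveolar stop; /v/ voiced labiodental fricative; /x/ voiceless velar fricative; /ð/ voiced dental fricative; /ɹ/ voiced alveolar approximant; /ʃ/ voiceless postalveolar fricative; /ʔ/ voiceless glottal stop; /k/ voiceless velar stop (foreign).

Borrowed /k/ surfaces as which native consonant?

ʔ

/ʔ/ is closest: same manner (stop), place distance 2 (velar→glottal), same voicing; total 2. Next closest is /t/ at distance 3.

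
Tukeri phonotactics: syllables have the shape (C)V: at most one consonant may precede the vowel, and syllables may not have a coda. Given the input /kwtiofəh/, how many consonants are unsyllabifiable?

3

Under (C)V, the unsyllabifiable consonants are /k/, /w/, /h/ (no codas are permitted; onsets are limited to one consonant).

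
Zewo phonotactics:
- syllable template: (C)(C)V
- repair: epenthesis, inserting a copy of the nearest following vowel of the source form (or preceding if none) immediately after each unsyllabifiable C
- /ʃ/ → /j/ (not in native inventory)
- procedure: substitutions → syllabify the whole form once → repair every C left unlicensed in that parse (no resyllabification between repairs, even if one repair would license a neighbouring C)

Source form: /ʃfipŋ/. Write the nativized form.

Substitution: /ʃ/ → /j/, giving /jfipŋ/.
Under (C)(C)V, the unsyllabifiable consonants are /p/, /ŋ/ (no codas are permitted; onsets may contain at most 2 consonants).
Each unlicensed consonant becomes the onset of a new syllable: /p/ → /pi/, /ŋ/ → /ŋi/.

jfipiŋi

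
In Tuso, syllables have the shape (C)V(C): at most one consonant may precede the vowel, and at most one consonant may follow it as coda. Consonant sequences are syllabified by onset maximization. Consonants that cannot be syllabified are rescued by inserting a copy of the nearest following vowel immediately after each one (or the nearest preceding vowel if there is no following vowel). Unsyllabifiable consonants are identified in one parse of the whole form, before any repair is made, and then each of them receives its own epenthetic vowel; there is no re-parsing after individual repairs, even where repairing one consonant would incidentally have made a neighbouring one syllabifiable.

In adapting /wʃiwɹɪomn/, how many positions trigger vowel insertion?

The unsyllabifiable consonants are /w/, /n/; each receives one epenthetic vowel.

2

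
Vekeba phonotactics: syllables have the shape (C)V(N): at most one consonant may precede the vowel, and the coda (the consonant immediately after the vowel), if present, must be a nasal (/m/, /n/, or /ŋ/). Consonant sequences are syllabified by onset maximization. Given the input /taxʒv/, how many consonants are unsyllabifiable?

The consonants /x/, /ʒ/, /v/ cannot be parsed into a legal (C)V(N) syllable (only a nasal (/m/, /n/, or /ŋ/) is licensed in coda position; onsets are limited to one consonant).

3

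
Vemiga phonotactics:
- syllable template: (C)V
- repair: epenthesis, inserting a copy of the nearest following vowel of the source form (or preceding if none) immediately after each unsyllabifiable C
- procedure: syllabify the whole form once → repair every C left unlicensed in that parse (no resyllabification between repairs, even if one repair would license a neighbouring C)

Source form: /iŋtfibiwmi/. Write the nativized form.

iŋitifibiwimi

Syllabifying with onset maximization leaves /ŋ/, /t/, /w/ stranded (no codas are permitted; onsets are limited to one consonant).
Epenthesis after each stranded consonant: /ŋ/ → /ŋi/, /t/ → /ti/, /w/ → /wi/.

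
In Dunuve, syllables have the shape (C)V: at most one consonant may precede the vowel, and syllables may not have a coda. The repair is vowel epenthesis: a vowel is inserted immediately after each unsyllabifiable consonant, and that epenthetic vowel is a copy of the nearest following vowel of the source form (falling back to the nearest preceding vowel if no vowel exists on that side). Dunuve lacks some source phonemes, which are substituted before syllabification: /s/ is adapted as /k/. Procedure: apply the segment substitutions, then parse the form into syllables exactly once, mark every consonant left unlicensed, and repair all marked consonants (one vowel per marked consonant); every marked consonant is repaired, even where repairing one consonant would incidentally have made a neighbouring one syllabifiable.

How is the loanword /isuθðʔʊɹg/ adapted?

Substitution: /s/ → /k/, giving /ikuθðʔʊɹg/.
Under (C)V, the unsyllabifiable consonants are /θ/, /ð/, /ɹ/, /g/ (no codas are permitted; onsets are limited to one consonant).
Epenthesis after each stranded consonant: /θ/ → /θʊ/, /ð/ → /ðʊ/, /ɹ/ → /ɹʊ/, /g/ → /gʊ/.

ikuθʊðʊʔʊɹʊgʊ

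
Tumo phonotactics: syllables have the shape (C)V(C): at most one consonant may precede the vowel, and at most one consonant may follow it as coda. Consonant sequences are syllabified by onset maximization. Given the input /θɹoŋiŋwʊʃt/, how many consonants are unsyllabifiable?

Syllabifying with onset maximization leaves /θ/, /t/ stranded (at most one coda consonant is licensed; onsets are limited to one consonant).

2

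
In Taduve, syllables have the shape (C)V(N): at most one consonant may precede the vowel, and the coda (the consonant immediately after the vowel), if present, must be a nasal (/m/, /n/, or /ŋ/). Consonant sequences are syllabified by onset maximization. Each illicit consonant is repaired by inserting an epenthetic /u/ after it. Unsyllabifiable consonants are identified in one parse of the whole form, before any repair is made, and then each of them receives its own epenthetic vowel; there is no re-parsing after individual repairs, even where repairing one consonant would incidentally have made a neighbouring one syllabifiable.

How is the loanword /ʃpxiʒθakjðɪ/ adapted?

ʃupuxiʒuθakujuðɪ

Syllabifying with onset maximization leaves /ʃ/, /p/, /ʒ/, /k/, /j/ stranded (only a nasal (/m/, /n/, or /ŋ/) is licensed in coda position; onsets are limited to one consonant).
Epenthesis after each stranded consonant: /ʃ/ → /ʃu/, /p/ → /pu/, /ʒ/ → /ʒu/, /k/ → /ku/, /j/ → /ju/.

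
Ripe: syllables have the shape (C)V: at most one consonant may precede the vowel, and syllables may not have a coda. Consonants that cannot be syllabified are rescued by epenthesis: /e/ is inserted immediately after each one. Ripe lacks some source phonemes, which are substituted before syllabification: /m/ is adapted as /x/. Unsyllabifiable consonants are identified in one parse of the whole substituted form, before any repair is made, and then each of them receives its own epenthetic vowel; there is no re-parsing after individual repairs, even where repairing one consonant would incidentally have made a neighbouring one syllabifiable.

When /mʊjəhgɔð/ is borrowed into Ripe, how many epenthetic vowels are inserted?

2

After substitution the input is /xʊjəhgɔð/.
The unsyllabifiable consonants are /h/, /ð/; each receives one epenthetic vowel.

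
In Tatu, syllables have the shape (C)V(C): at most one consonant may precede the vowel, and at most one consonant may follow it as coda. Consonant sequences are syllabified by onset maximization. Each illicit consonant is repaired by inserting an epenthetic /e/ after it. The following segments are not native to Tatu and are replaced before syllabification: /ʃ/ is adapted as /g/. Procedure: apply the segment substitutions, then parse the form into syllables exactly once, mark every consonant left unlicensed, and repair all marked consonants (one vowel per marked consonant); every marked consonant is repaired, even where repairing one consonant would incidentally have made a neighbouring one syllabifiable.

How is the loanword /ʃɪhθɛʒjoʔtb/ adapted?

gɪhθɛʒjoʔtebe

Substitution: /ʃ/ → /g/, giving /gɪhθɛʒjoʔtb/.
Syllabifying with onset maximization leaves /t/, /b/ stranded (at most one coda consonant is licensed; onsets are limited to one consonant).
Inserting the epenthetic vowel yields /t/ → /te/, /b/ → /be/.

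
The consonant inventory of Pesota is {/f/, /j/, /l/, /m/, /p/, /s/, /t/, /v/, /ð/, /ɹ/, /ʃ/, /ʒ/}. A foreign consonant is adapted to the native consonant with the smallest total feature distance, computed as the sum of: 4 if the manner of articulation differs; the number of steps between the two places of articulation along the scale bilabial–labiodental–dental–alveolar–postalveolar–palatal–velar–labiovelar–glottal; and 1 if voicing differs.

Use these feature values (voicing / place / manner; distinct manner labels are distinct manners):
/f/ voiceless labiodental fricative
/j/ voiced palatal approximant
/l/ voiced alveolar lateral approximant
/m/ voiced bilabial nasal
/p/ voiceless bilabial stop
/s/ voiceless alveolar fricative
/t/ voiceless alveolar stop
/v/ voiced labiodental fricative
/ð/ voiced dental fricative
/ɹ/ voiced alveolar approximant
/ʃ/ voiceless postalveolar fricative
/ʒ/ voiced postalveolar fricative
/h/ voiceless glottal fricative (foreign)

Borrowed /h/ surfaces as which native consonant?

ʃ

/ʃ/ is closest: same manner (fricative), place distance 4 (glottal→postalveolar), same voicing; total 4. Next closest is /s/ at distance 5.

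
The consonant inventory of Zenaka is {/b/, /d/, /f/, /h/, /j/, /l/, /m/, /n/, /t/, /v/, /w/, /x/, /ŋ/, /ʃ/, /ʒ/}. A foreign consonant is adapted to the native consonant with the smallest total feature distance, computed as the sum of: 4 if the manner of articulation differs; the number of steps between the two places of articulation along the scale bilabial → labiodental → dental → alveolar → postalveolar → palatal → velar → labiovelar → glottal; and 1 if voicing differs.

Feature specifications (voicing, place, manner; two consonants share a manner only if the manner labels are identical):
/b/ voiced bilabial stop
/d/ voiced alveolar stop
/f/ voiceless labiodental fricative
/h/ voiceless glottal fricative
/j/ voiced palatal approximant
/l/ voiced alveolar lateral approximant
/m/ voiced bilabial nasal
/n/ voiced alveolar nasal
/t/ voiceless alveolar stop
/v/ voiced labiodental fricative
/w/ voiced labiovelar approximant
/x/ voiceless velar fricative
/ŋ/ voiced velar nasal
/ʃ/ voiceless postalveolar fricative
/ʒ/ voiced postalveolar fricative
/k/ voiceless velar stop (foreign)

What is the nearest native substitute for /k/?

t

/t/ is closest: same manner (stop), place distance 3 (velar→alveolar), same voicing; total 3. Next closest is /d/ at distance 4.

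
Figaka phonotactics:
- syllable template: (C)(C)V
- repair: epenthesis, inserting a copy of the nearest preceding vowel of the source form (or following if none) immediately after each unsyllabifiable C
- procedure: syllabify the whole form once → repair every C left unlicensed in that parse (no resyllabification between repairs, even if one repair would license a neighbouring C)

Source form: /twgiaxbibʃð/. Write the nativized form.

Under (C)(C)V, the unsyllabifiable consonants are /t/, /b/, /ʃ/, /ð/ (no codas are permitted; onsets may contain at most 2 consonants).
Epenthesis after each stranded consonant: /t/ → /ti/, /b/ → /bi/, /ʃ/ → /ʃi/, /ð/ → /ði/.

tiwgiaxbibiʃiði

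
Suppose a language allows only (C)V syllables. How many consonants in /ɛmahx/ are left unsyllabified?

2

Syllabifying with onset maximization leaves /h/, /x/ stranded (no codas are permitted; onsets are limited to one consonant).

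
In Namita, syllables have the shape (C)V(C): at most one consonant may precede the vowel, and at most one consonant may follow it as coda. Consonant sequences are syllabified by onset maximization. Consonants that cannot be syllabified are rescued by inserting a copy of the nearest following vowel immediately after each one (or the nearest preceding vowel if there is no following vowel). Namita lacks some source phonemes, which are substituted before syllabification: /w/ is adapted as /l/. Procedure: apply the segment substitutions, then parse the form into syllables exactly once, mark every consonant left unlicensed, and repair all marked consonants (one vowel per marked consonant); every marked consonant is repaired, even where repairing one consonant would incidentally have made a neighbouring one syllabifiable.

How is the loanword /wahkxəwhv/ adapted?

Substitution: /w/ → /l/, giving /lahkxəlhv/.
Under (C)V(C), the unsyllabifiable consonants are /k/, /h/, /v/ (at most one coda consonant is licensed; onsets are limited to one consonant).
Each unlicensed consonant becomes the onset of a new syllable: /k/ → /kə/, /h/ → /hə/, /v/ → /və/.

lahkəxəlhəvə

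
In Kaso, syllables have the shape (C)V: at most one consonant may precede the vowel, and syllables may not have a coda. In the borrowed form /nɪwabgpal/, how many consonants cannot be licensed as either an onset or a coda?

The consonants /b/, /g/, /l/ cannot be parsed into a legal (C)V syllable (no codas are permitted; onsets are limited to one consonant).

3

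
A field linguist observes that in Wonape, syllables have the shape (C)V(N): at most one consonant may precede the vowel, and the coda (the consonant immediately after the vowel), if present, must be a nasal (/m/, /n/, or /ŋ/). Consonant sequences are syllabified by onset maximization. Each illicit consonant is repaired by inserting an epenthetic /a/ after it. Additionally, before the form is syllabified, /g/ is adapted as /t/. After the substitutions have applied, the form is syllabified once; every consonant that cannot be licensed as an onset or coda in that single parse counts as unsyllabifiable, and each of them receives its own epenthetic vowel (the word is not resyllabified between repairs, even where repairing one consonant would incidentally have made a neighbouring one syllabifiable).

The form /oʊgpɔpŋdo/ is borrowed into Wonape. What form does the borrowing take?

oʊtapɔpaŋado

Substitution: /g/ → /t/, giving /oʊtpɔpŋdo/.
Syllabifying with onset maximization leaves /t/, /p/, /ŋ/ stranded (only a nasal (/m/, /n/, or /ŋ/) is licensed in coda position; onsets are limited to one consonant).
Epenthesis after each stranded consonant: /t/ → /ta/, /p/ → /pa/, /ŋ/ → /ŋa/.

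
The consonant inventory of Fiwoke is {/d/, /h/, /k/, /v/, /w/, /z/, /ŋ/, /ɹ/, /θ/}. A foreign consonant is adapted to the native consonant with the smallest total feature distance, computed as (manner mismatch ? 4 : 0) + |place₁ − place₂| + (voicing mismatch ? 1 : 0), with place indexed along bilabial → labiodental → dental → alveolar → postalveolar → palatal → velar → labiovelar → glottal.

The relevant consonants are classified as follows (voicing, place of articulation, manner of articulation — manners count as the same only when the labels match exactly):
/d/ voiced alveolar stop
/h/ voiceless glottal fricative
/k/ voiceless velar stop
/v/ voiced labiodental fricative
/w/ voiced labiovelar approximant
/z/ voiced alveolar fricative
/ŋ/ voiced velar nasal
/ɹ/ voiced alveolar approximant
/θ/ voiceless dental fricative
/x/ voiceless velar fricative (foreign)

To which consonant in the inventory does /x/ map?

h

/h/ is closest: same manner (fricative), place distance 2 (velar→glottal), same voicing; total 2. Next closest is /k/ at distance 4.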